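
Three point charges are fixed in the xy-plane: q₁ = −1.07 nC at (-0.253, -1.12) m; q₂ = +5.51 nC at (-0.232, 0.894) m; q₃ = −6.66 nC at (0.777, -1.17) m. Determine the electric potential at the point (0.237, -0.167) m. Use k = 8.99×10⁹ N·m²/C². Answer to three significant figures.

The total potential is the scalar sum of each charge's contribution, V = Σ kqᵢ/rᵢ.
Distances from the field point to each charge: r₁ = 1.07 m, r₂ = 1.16 m, r₃ = 1.14 m.
V = k[(-1.07×10⁻⁹)/(1.07) + (5.51×10⁻⁹)/(1.16) + (-6.66×10⁻⁹)/(1.14)] = -18.8 V.

-18.8 V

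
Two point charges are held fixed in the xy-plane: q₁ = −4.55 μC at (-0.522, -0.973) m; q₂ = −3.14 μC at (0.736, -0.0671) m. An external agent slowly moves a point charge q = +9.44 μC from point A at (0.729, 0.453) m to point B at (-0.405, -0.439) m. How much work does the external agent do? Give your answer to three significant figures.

For quasistatic motion the external work equals the change in potential energy: W_ext = qΔV = q(V_B − V_A).
At A: distances to the source charges are 1.90 m, 0.520 m; V_A = Σ kqᵢ/rᵢ = -7.58×10⁴ V.
At B: distances to the source charges are 0.547 m, 1.20 m; V_B = Σ kqᵢ/rᵢ = -9.83×10⁴ V.
ΔV = V_B − V_A = -2.25×10⁴ V.
W_ext = qΔV = (9.44×10⁻⁶ C)(-2.25×10⁴ V) = -0.213 J.

-0.213 J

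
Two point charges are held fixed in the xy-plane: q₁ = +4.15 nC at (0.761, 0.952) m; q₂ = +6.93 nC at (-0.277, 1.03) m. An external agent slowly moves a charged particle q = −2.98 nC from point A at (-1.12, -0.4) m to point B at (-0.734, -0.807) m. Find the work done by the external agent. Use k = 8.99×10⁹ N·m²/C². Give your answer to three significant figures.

For quasistatic motion the external work equals the change in potential energy: W_ext = qΔV = q(V_B − V_A).
At A: distances to the source charges are 2.32 m, 1.66 m; V_A = Σ kqᵢ/rᵢ = 53.6 V.
At B: distances to the source charges are 2.31 m, 1.89 m; V_B = Σ kqᵢ/rᵢ = 49.1 V.
ΔV = V_B − V_A = -4.56 V.
W_ext = qΔV = (-2.98×10⁻⁹ C)(-4.56 V) = 1.36×10⁻⁸ J.

1.36×10⁻⁸ J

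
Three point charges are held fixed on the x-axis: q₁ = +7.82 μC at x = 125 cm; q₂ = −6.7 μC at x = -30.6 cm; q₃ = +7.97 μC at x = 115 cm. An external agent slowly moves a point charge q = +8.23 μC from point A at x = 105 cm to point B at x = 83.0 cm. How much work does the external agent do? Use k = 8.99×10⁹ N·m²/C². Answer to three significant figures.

-5.64 J

For quasistatic motion the external work equals the change in potential energy: W_ext = qΔV = q(V_B − V_A).
At A: distances to the source charges are 0.200 m, 1.36 m, 0.100 m; V_A = Σ kqᵢ/rᵢ = 1.02×10⁶ V.
At B: distances to the source charges are 0.420 m, 1.14 m, 0.320 m; V_B = Σ kqᵢ/rᵢ = 3.38×10⁵ V.
ΔV = V_B − V_A = -6.85×10⁵ V.
W_ext = qΔV = (8.23×10⁻⁶ C)(-6.85×10⁵ V) = -5.64 J.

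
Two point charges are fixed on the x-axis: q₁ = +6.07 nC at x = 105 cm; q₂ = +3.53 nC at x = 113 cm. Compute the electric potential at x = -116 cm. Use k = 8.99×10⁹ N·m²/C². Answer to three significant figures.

The total potential is the scalar sum of each charge's contribution, V = Σ kqᵢ/rᵢ.
Distances from the field point to each charge: r₁ = 2.21 m, r₂ = 2.29 m.
V = k[(6.07×10⁻⁹)/(2.21) + (3.53×10⁻⁹)/(2.29)] = 38.5 V.

38.5 V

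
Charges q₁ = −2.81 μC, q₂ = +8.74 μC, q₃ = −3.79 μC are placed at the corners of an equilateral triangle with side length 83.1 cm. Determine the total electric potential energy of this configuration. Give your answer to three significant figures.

The work to assemble the configuration equals its total potential energy, U = Σ kqᵢqⱼ/rᵢⱼ over all pairs.
All three pair separations equal the side length, 0.831 m.
U = (-0.266) + (0.115) + (-0.358) = -0.509 J.

-0.509 J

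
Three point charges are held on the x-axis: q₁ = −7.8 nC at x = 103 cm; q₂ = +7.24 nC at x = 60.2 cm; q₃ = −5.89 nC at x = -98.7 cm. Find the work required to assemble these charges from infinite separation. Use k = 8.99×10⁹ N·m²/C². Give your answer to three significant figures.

The work to assemble the configuration equals its total potential energy, U = Σ kqᵢqⱼ/rᵢⱼ over all pairs.
Pair separations: r₁₂ = 0.428 m, r₁₃ = 2.02 m, r₂₃ = 1.59 m.
U = (-1.19×10⁻⁶) + (2.05×10⁻⁷) + (-2.41×10⁻⁷) = -1.22×10⁻⁶ J.

-1.22×10⁻⁶ J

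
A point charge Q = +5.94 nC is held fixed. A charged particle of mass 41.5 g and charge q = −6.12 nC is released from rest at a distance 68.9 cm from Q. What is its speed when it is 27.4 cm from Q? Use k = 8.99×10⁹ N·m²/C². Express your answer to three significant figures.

5.88×10⁻³ m/s

Only the electrostatic force acts, so mechanical energy is conserved: ½mv² = U₁ − U₂ = kQq(1/r₁ − 1/r₂).
U₁ − U₂ = (8.99×10⁹ N·m²/C²)(5.94×10⁻⁹ C)(-6.12×10⁻⁹ C)(1/0.689 − 1/0.274) = 7.18×10⁻⁷ J.
v = √(2·7.18×10⁻⁷/0.0415) = 5.88×10⁻³ m/s.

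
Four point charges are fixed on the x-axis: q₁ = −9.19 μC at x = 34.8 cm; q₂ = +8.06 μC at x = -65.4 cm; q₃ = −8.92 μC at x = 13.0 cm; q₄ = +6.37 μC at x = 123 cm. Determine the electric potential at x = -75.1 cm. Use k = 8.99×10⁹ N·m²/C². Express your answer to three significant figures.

Electric potential is a scalar, so the contributions from each charge add algebraically: V = Σ kqᵢ/rᵢ.
Distances from the field point to each charge: r₁ = 1.10 m, r₂ = 0.0970 m, r₃ = 0.881 m, r₄ = 1.98 m.
V = k[(-9.19×10⁻⁶)/(1.10) + (8.06×10⁻⁶)/(0.0970) + (-8.92×10⁻⁶)/(0.881) + (6.37×10⁻⁶)/(1.98)] = 6.10×10⁵ V.

6.10×10⁵ V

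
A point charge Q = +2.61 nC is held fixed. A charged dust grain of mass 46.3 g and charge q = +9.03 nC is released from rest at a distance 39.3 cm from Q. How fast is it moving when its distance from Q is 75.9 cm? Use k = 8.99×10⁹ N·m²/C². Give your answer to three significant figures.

3.35×10⁻³ m/s

Only the electrostatic force acts, so mechanical energy is conserved: ½mv² = U₁ − U₂ = kQq(1/r₁ − 1/r₂).
U₁ − U₂ = (8.99×10⁹ N·m²/C²)(2.61×10⁻⁹ C)(9.03×10⁻⁹ C)(1/0.393 − 1/0.759) = 2.60×10⁻⁷ J.
v = √(2·2.60×10⁻⁷/0.0463) = 3.35×10⁻³ m/s.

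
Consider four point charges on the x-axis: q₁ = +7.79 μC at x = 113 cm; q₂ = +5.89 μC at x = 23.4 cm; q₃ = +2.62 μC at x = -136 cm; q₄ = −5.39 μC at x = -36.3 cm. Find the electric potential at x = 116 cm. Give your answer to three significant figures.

The total potential is the scalar sum of each charge's contribution, V = Σ kqᵢ/rᵢ.
Distances from the field point to each charge: r₁ = 0.0300 m, r₂ = 0.926 m, r₃ = 2.52 m, r₄ = 1.52 m.
V = k[(7.79×10⁻⁶)/(0.0300) + (5.89×10⁻⁶)/(0.926) + (2.62×10⁻⁶)/(2.52) + (-5.39×10⁻⁶)/(1.52)] = 2.37×10⁶ V.

2.37×10⁶ V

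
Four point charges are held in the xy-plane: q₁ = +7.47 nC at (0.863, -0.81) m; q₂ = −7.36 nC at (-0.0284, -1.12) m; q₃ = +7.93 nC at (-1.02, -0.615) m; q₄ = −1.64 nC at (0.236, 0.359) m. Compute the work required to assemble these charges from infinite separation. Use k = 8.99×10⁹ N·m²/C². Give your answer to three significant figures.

-7.98×10⁻⁷ J

The work to assemble the configuration equals its total potential energy, U = Σ kqᵢqⱼ/rᵢⱼ over all pairs.
Pair separations: r₁₂ = 0.944 m, r₁₃ = 1.89 m, r₁₄ = 1.33 m, r₂₃ = 1.11 m, r₂₄ = 1.50 m, r₃₄ = 1.59 m.
Summing all 6 pair terms gives U = -7.98×10⁻⁷ J.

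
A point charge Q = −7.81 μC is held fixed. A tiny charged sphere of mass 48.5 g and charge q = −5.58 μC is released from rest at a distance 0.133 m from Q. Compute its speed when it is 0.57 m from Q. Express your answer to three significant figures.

9.65 m/s

Only the electrostatic force acts, so mechanical energy is conserved: ½mv² = U₁ − U₂ = kQq(1/r₁ − 1/r₂).
U₁ − U₂ = (8.99×10⁹ N·m²/C²)(-7.81×10⁻⁶ C)(-5.58×10⁻⁶ C)(1/0.133 − 1/0.570) = 2.26 J.
v = √(2·2.26/0.0485) = 9.65 m/s.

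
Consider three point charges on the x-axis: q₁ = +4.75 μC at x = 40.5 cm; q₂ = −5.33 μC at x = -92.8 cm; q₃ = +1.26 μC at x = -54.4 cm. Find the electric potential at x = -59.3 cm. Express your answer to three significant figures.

Electric potential is a scalar, so the contributions from each charge add algebraically: V = Σ kqᵢ/rᵢ.
Distances from the field point to each charge: r₁ = 0.998 m, r₂ = 0.335 m, r₃ = 0.0490 m.
V = k[(4.75×10⁻⁶)/(0.998) + (-5.33×10⁻⁶)/(0.335) + (1.26×10⁻⁶)/(0.0490)] = 1.31×10⁵ V.

1.31×10⁵ V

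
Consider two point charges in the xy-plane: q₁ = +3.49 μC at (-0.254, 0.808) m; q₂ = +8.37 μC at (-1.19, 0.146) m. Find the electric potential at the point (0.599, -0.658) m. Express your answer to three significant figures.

5.69×10⁴ V

The total potential is the scalar sum of each charge's contribution, V = Σ kqᵢ/rᵢ.
Distances from the field point to each charge: r₁ = 1.70 m, r₂ = 1.96 m.
V = k[(3.49×10⁻⁶)/(1.70) + (8.37×10⁻⁶)/(1.96)] = 5.69×10⁴ V.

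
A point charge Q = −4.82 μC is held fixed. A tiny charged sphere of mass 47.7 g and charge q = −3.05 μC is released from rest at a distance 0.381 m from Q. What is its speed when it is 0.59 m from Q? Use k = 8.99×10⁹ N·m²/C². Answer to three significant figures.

Only the electrostatic force acts, so mechanical energy is conserved: ½mv² = U₁ − U₂ = kQq(1/r₁ − 1/r₂).
U₁ − U₂ = (8.99×10⁹ N·m²/C²)(-4.82×10⁻⁶ C)(-3.05×10⁻⁶ C)(1/0.381 − 1/0.590) = 0.123 J.
v = √(2·0.123/0.0477) = 2.27 m/s.

2.27 m/s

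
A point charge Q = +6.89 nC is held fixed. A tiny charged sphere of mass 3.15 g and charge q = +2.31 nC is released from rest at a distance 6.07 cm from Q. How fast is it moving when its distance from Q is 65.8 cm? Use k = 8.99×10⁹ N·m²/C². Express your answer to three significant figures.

0.0369 m/s

Only the electrostatic force acts, so mechanical energy is conserved: ½mv² = U₁ − U₂ = kQq(1/r₁ − 1/r₂).
U₁ − U₂ = (8.99×10⁹ N·m²/C²)(6.89×10⁻⁹ C)(2.31×10⁻⁹ C)(1/0.0607 − 1/0.658) = 2.14×10⁻⁶ J.
v = √(2·2.14×10⁻⁶/3.15×10⁻³) = 0.0369 m/s.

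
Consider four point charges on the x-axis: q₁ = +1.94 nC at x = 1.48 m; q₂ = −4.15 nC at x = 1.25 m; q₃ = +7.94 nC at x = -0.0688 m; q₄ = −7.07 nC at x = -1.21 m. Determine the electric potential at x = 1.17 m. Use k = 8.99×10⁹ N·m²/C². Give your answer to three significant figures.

-379 V

Electric potential is a scalar, so the contributions from each charge add algebraically: V = Σ kqᵢ/rᵢ.
Distances from the field point to each charge: r₁ = 0.310 m, r₂ = 0.0800 m, r₃ = 1.24 m, r₄ = 2.38 m.
V = k[(1.94×10⁻⁹)/(0.310) + (-4.15×10⁻⁹)/(0.0800) + (7.94×10⁻⁹)/(1.24) + (-7.07×10⁻⁹)/(2.38)] = -379 V.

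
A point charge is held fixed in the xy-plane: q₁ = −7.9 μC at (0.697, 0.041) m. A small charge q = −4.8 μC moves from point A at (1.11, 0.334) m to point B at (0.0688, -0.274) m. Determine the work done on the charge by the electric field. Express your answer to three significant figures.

0.188 J

The work done by the electric force is W_field = −ΔU = −q(V_B − V_A) = q(V_A − V_B).
At A: distance to the source charge is 0.506 m; V_A = kq₁/r = -1.40×10⁵ V.
At B: distance to the source charge is 0.703 m; V_B = kq₁/r = -1.01×10⁵ V.
ΔV = V_B − V_A = 3.92×10⁴ V.
W_field = −qΔV = −(-4.80×10⁻⁶ C)(3.92×10⁴ V) = 0.188 J.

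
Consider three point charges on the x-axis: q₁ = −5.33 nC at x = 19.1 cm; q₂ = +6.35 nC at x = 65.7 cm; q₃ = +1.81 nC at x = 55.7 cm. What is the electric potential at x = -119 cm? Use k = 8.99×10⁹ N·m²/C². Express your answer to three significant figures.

5.52 V

Electric potential is a scalar, so the contributions from each charge add algebraically: V = Σ kqᵢ/rᵢ.
Distances from the field point to each charge: r₁ = 1.38 m, r₂ = 1.85 m, r₃ = 1.75 m.
V = k[(-5.33×10⁻⁹)/(1.38) + (6.35×10⁻⁹)/(1.85) + (1.81×10⁻⁹)/(1.75)] = 5.52 V.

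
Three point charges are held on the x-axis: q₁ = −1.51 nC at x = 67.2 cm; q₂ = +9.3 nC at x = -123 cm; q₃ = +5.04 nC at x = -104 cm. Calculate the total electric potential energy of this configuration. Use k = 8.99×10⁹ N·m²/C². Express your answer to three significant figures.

The assembly work is the sum of pairwise potential energies, U = Σ_{i<j} kqᵢqⱼ/rᵢⱼ.
Pair separations: r₁₂ = 1.90 m, r₁₃ = 1.71 m, r₂₃ = 0.190 m.
U = (-6.64×10⁻⁸) + (-4.00×10⁻⁸) + (2.22×10⁻⁶) = 2.11×10⁻⁶ J.

2.11×10⁻⁶ J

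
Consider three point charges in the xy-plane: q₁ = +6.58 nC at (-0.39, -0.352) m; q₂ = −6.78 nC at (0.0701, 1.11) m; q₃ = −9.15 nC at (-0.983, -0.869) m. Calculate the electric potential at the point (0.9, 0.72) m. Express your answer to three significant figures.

The total potential is the scalar sum of each charge's contribution, V = Σ kqᵢ/rᵢ.
Distances from the field point to each charge: r₁ = 1.68 m, r₂ = 0.917 m, r₃ = 2.46 m.
V = k[(6.58×10⁻⁹)/(1.68) + (-6.78×10⁻⁹)/(0.917) + (-9.15×10⁻⁹)/(2.46)] = -64.6 V.

-64.6 V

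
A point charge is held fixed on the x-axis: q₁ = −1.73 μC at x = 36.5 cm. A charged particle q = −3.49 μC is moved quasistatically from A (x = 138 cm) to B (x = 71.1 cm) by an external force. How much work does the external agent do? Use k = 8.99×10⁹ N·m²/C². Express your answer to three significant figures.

0.103 J

For quasistatic motion the external work equals the change in potential energy: W_ext = qΔV = q(V_B − V_A).
At A: distance to the source charge is 1.01 m; V_A = kq₁/r = -1.53×10⁴ V.
At B: distance to the source charge is 0.346 m; V_B = kq₁/r = -4.50×10⁴ V.
ΔV = V_B − V_A = -2.96×10⁴ V.
W_ext = qΔV = (-3.49×10⁻⁶ C)(-2.96×10⁴ V) = 0.103 J.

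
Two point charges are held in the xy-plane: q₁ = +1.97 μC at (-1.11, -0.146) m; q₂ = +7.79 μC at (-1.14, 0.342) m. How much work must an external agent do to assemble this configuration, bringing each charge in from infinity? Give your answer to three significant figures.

0.282 J

The assembly work is the sum of pairwise potential energies, U = Σ_{i<j} kqᵢqⱼ/rᵢⱼ.
Pair separations: r₁₂ = 0.489 m.
U = (0.282) = 0.282 J.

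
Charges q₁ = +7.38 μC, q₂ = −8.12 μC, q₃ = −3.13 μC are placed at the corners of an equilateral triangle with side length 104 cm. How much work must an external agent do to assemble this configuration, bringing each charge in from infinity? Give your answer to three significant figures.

-0.498 J

The work to assemble the configuration equals its total potential energy, U = Σ kqᵢqⱼ/rᵢⱼ over all pairs.
All three pair separations equal the side length, 1.04 m.
U = (-0.518) + (-0.200) + (0.220) = -0.498 J.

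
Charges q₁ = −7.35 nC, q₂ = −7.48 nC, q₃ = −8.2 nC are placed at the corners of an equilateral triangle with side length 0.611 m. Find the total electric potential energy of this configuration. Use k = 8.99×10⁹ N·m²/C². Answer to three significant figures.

2.60×10⁻⁶ J

The assembly work is the sum of pairwise potential energies, U = Σ_{i<j} kqᵢqⱼ/rᵢⱼ.
All three pair separations equal the side length, 0.611 m.
U = (8.09×10⁻⁷) + (8.87×10⁻⁷) + (9.02×10⁻⁷) = 2.60×10⁻⁶ J.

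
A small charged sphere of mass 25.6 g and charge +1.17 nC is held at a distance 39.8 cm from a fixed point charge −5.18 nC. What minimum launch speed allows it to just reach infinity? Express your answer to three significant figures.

To just escape, total mechanical energy must reach zero at infinity: ½mv²_min + U = 0, so ½mv²_min = −U = |kQq|/r.
|U| = |kQq|/r = (8.99×10⁹ N·m²/C²)(5.18×10⁻⁹)(1.17×10⁻⁹)/(0.398) = 1.37×10⁻⁷ J.
v_min = √(2|U|/m) = √(2·1.37×10⁻⁷/0.0256) = 3.27×10⁻³ m/s.

3.27×10⁻³ m/s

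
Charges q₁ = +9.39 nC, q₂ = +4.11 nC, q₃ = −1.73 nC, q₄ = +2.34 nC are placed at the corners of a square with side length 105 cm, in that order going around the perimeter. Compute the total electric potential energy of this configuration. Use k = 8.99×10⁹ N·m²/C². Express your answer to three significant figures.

The work to assemble the configuration equals its total potential energy, U = Σ kqᵢqⱼ/rᵢⱼ over all pairs.
The four side pairs have separation 1.05 m and the two diagonal pairs 1.48 m.
Summing all 6 pair terms gives U = 3.83×10⁻⁷ J.

3.83×10⁻⁷ J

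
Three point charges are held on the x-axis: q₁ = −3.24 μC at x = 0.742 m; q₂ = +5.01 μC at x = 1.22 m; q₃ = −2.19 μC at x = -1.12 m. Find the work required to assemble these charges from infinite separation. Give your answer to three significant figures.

-0.313 J

The work to assemble the configuration equals its total potential energy, U = Σ kqᵢqⱼ/rᵢⱼ over all pairs.
Pair separations: r₁₂ = 0.478 m, r₁₃ = 1.86 m, r₂₃ = 2.34 m.
U = (-0.305) + (0.0343) + (-0.0422) = -0.313 J.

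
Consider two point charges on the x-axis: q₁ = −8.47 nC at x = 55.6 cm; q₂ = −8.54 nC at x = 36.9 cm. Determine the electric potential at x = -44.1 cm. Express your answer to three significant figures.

Electric potential is a scalar, so the contributions from each charge add algebraically: V = Σ kqᵢ/rᵢ.
Distances from the field point to each charge: r₁ = 0.997 m, r₂ = 0.810 m.
V = k[(-8.47×10⁻⁹)/(0.997) + (-8.54×10⁻⁹)/(0.810)] = -171 V.

-171 V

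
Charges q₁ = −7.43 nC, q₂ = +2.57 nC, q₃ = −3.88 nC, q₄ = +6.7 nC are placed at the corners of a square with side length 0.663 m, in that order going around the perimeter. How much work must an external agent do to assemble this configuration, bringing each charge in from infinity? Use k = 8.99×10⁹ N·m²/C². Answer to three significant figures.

The assembly work is the sum of pairwise potential energies, U = Σ_{i<j} kqᵢqⱼ/rᵢⱼ.
The four side pairs have separation 0.663 m and the two diagonal pairs 0.938 m.
Summing all 6 pair terms gives U = -9.80×10⁻⁷ J.

-9.80×10⁻⁷ J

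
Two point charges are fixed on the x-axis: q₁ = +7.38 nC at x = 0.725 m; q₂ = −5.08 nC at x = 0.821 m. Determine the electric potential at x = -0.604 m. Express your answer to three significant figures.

17.9 V

Electric potential is a scalar, so the contributions from each charge add algebraically: V = Σ kqᵢ/rᵢ.
Distances from the field point to each charge: r₁ = 1.33 m, r₂ = 1.42 m.
V = k[(7.38×10⁻⁹)/(1.33) + (-5.08×10⁻⁹)/(1.42)] = 17.9 V.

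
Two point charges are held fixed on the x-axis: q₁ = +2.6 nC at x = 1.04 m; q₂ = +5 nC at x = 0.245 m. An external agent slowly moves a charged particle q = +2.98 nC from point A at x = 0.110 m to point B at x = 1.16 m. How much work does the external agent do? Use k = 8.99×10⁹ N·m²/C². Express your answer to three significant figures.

-3.40×10⁻⁷ J

For quasistatic motion the external work equals the change in potential energy: W_ext = qΔV = q(V_B − V_A).
At A: distances to the source charges are 0.930 m, 0.135 m; V_A = Σ kqᵢ/rᵢ = 358 V.
At B: distances to the source charges are 0.120 m, 0.915 m; V_B = Σ kqᵢ/rᵢ = 244 V.
ΔV = V_B − V_A = -114 V.
W_ext = qΔV = (2.98×10⁻⁹ C)(-114 V) = -3.40×10⁻⁷ J.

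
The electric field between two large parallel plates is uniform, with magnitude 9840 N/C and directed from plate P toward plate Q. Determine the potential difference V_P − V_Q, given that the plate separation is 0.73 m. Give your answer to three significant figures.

In a uniform field, potential decreases in the direction of E: ΔV = −E·d for a displacement d parallel to E.
Going from Q to P is a displacement of 0.73 m opposite to the field, so V_P − V_Q = +Ed = 7180 V.

7180 V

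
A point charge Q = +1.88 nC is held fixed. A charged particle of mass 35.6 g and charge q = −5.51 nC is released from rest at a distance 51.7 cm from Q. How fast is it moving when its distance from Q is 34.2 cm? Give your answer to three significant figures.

Only the electrostatic force acts, so mechanical energy is conserved: ½mv² = U₁ − U₂ = kQq(1/r₁ − 1/r₂).
U₁ − U₂ = (8.99×10⁹ N·m²/C²)(1.88×10⁻⁹ C)(-5.51×10⁻⁹ C)(1/0.517 − 1/0.342) = 9.22×10⁻⁸ J.
v = √(2·9.22×10⁻⁸/0.0356) = 2.28×10⁻³ m/s.

2.28×10⁻³ m/s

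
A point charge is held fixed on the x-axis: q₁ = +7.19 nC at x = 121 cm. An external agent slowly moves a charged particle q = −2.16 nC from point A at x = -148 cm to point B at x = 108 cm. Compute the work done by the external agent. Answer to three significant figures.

-1.02×10⁻⁶ J

For quasistatic motion the external work equals the change in potential energy: W_ext = qΔV = q(V_B − V_A).
At A: distance to the source charge is 2.69 m; V_A = kq₁/r = 24.0 V.
At B: distance to the source charge is 0.130 m; V_B = kq₁/r = 497 V.
ΔV = V_B − V_A = 473 V.
W_ext = qΔV = (-2.16×10⁻⁹ C)(473 V) = -1.02×10⁻⁶ J.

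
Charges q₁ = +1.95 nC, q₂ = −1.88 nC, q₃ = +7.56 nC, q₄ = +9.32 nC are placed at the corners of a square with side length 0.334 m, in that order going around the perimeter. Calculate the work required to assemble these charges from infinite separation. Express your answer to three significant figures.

The assembly work is the sum of pairwise potential energies, U = Σ_{i<j} kqᵢqⱼ/rᵢⱼ.
The four side pairs have separation 0.334 m and the two diagonal pairs 0.472 m.
Summing all 6 pair terms gives U = 1.85×10⁻⁶ J.

1.85×10⁻⁶ J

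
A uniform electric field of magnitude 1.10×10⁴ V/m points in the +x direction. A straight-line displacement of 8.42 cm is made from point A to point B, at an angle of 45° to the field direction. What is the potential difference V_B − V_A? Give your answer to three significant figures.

-655 V

Only the component of displacement along E changes the potential: ΔV = −E·d·cosθ.
ΔV = −(1.10×10⁴ V/m)(0.0842 m)cos45° = -655 V.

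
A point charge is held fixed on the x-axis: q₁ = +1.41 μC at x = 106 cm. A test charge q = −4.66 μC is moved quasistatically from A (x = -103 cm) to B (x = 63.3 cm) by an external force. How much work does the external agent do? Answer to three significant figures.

For quasistatic motion the external work equals the change in potential energy: W_ext = qΔV = q(V_B − V_A).
At A: distance to the source charge is 2.09 m; V_A = kq₁/r = 6070 V.
At B: distance to the source charge is 0.427 m; V_B = kq₁/r = 2.97×10⁴ V.
ΔV = V_B − V_A = 2.36×10⁴ V.
W_ext = qΔV = (-4.66×10⁻⁶ C)(2.36×10⁴ V) = -0.110 J.

-0.110 J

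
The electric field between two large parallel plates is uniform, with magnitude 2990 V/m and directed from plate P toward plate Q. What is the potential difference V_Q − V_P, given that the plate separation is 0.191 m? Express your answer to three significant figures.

In a uniform field, potential decreases in the direction of E: ΔV = −E·d for a displacement d parallel to E.
Going from P to Q is a displacement of 0.191 m along the field, so V_Q − V_P = −Ed = -571 V.

-571 V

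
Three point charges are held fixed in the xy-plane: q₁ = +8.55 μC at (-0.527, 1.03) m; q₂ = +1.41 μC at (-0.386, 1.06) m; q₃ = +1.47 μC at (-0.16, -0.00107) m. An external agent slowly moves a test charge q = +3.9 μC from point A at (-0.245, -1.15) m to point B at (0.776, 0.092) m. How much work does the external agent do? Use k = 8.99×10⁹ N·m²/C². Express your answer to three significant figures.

0.0708 J

For quasistatic motion the external work equals the change in potential energy: W_ext = qΔV = q(V_B − V_A).
At A: distances to the source charges are 2.20 m, 2.21 m, 1.15 m; V_A = Σ kqᵢ/rᵢ = 5.22×10⁴ V.
At B: distances to the source charges are 1.61 m, 1.51 m, 0.941 m; V_B = Σ kqᵢ/rᵢ = 7.03×10⁴ V.
ΔV = V_B − V_A = 1.81×10⁴ V.
W_ext = qΔV = (3.90×10⁻⁶ C)(1.81×10⁴ V) = 0.0708 J.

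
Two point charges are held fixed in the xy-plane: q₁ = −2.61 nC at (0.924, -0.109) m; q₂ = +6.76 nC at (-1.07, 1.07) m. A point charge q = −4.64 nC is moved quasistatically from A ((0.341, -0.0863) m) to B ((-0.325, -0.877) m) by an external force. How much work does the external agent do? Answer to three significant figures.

-9.30×10⁻⁸ J

For quasistatic motion the external work equals the change in potential energy: W_ext = qΔV = q(V_B − V_A).
At A: distances to the source charges are 0.583 m, 1.82 m; V_A = Σ kqᵢ/rᵢ = -6.90 V.
At B: distances to the source charges are 1.47 m, 2.08 m; V_B = Σ kqᵢ/rᵢ = 13.1 V.
ΔV = V_B − V_A = 20.1 V.
W_ext = qΔV = (-4.64×10⁻⁹ C)(20.1 V) = -9.30×10⁻⁸ J.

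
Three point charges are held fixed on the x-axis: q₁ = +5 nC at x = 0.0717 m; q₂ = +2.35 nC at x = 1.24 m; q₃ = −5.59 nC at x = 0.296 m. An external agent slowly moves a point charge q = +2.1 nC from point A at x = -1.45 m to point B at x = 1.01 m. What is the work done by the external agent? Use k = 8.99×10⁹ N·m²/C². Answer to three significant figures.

For quasistatic motion the external work equals the change in potential energy: W_ext = qΔV = q(V_B − V_A).
At A: distances to the source charges are 1.52 m, 2.69 m, 1.75 m; V_A = Σ kqᵢ/rᵢ = 8.61 V.
At B: distances to the source charges are 0.938 m, 0.230 m, 0.714 m; V_B = Σ kqᵢ/rᵢ = 69.4 V.
ΔV = V_B − V_A = 60.8 V.
W_ext = qΔV = (2.10×10⁻⁹ C)(60.8 V) = 1.28×10⁻⁷ J.

1.28×10⁻⁷ J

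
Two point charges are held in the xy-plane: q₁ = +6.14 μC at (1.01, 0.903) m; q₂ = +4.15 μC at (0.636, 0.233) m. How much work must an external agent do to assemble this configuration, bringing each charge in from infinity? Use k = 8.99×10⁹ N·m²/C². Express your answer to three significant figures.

0.299 J

The work to assemble the configuration equals its total potential energy, U = Σ kqᵢqⱼ/rᵢⱼ over all pairs.
Pair separations: r₁₂ = 0.767 m.
U = (0.299) = 0.299 J.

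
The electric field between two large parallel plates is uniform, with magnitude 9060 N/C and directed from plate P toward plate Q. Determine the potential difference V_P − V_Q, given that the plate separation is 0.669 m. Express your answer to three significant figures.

In a uniform field, potential decreases in the direction of E: ΔV = −E·d for a displacement d parallel to E.
Going from Q to P is a displacement of 0.669 m opposite to the field, so V_P − V_Q = +Ed = 6060 V.

6060 V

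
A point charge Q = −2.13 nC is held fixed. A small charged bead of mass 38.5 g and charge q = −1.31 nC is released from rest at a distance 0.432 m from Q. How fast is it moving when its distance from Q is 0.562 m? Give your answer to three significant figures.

8.35×10⁻⁴ m/s

Only the electrostatic force acts, so mechanical energy is conserved: ½mv² = U₁ − U₂ = kQq(1/r₁ − 1/r₂).
U₁ − U₂ = (8.99×10⁹ N·m²/C²)(-2.13×10⁻⁹ C)(-1.31×10⁻⁹ C)(1/0.432 − 1/0.562) = 1.34×10⁻⁸ J.
v = √(2·1.34×10⁻⁸/0.0385) = 8.35×10⁻⁴ m/s.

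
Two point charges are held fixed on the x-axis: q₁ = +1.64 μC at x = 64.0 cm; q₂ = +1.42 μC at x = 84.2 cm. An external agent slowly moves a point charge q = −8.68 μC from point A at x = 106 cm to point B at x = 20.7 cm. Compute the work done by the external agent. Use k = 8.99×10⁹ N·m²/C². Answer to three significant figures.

0.343 J

For quasistatic motion the external work equals the change in potential energy: W_ext = qΔV = q(V_B − V_A).
At A: distances to the source charges are 0.420 m, 0.218 m; V_A = Σ kqᵢ/rᵢ = 9.37×10⁴ V.
At B: distances to the source charges are 0.433 m, 0.635 m; V_B = Σ kqᵢ/rᵢ = 5.42×10⁴ V.
ΔV = V_B − V_A = -3.95×10⁴ V.
W_ext = qΔV = (-8.68×10⁻⁶ C)(-3.95×10⁴ V) = 0.343 J.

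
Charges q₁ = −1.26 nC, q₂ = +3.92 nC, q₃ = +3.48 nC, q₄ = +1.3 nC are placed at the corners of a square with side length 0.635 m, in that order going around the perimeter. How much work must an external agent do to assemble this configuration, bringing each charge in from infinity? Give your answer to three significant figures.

1.71×10⁻⁷ J

The work to assemble the configuration equals its total potential energy, U = Σ kqᵢqⱼ/rᵢⱼ over all pairs.
The four side pairs have separation 0.635 m and the two diagonal pairs 0.898 m.
Summing all 6 pair terms gives U = 1.71×10⁻⁷ J.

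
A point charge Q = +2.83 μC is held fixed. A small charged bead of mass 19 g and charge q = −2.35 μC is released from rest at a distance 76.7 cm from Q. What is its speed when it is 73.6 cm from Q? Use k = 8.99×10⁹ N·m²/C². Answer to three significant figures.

0.588 m/s

Only the electrostatic force acts, so mechanical energy is conserved: ½mv² = U₁ − U₂ = kQq(1/r₁ − 1/r₂).
U₁ − U₂ = (8.99×10⁹ N·m²/C²)(2.83×10⁻⁶ C)(-2.35×10⁻⁶ C)(1/0.767 − 1/0.736) = 3.28×10⁻³ J.
v = √(2·3.28×10⁻³/0.0190) = 0.588 m/s.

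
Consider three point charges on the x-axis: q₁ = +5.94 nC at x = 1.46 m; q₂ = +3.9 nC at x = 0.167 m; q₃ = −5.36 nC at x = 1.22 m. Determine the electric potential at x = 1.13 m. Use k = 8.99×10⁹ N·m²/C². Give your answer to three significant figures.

Electric potential is a scalar, so the contributions from each charge add algebraically: V = Σ kqᵢ/rᵢ.
Distances from the field point to each charge: r₁ = 0.330 m, r₂ = 0.963 m, r₃ = 0.0900 m.
V = k[(5.94×10⁻⁹)/(0.330) + (3.90×10⁻⁹)/(0.963) + (-5.36×10⁻⁹)/(0.0900)] = -337 V.

-337 V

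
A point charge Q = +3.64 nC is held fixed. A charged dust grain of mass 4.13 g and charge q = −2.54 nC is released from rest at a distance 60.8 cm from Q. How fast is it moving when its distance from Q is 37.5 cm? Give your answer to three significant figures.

Only the electrostatic force acts, so mechanical energy is conserved: ½mv² = U₁ − U₂ = kQq(1/r₁ − 1/r₂).
U₁ − U₂ = (8.99×10⁹ N·m²/C²)(3.64×10⁻⁹ C)(-2.54×10⁻⁹ C)(1/0.608 − 1/0.375) = 8.49×10⁻⁸ J.
v = √(2·8.49×10⁻⁸/4.13×10⁻³) = 6.41×10⁻³ m/s.

6.41×10⁻³ m/s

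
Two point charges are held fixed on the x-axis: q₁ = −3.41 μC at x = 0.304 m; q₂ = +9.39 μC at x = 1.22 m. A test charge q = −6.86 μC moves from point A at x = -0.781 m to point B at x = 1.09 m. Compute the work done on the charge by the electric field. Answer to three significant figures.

The work done by the electric force is W_field = −ΔU = −q(V_B − V_A) = q(V_A − V_B).
At A: distances to the source charges are 1.08 m, 2.00 m; V_A = Σ kqᵢ/rᵢ = 1.39×10⁴ V.
At B: distances to the source charges are 0.786 m, 0.130 m; V_B = Σ kqᵢ/rᵢ = 6.10×10⁵ V.
ΔV = V_B − V_A = 5.96×10⁵ V.
W_field = −qΔV = −(-6.86×10⁻⁶ C)(5.96×10⁵ V) = 4.09 J.

4.09 J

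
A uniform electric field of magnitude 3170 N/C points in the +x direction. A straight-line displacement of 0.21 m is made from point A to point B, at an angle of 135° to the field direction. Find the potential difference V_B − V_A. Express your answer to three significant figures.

471 V

Only the component of displacement along E changes the potential: ΔV = −E·d·cosθ.
ΔV = −(3170 V/m)(0.210 m)cos135° = 471 V.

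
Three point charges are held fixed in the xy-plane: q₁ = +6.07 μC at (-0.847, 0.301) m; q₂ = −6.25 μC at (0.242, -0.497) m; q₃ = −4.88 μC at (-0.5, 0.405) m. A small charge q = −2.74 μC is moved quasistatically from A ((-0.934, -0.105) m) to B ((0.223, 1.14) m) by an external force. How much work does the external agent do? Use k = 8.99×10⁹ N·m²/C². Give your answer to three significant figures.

For quasistatic motion the external work equals the change in potential energy: W_ext = qΔV = q(V_B − V_A).
At A: distances to the source charges are 0.415 m, 1.24 m, 0.670 m; V_A = Σ kqᵢ/rᵢ = 2.06×10⁴ V.
At B: distances to the source charges are 1.36 m, 1.64 m, 1.03 m; V_B = Σ kqᵢ/rᵢ = -3.67×10⁴ V.
ΔV = V_B − V_A = -5.73×10⁴ V.
W_ext = qΔV = (-2.74×10⁻⁶ C)(-5.73×10⁴ V) = 0.157 J.

0.157 J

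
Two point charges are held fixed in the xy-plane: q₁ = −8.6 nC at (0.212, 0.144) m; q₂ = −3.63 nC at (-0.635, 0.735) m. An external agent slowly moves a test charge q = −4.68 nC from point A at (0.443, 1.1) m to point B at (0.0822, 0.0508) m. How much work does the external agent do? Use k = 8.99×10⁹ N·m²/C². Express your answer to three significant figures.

For quasistatic motion the external work equals the change in potential energy: W_ext = qΔV = q(V_B − V_A).
At A: distances to the source charges are 0.984 m, 1.14 m; V_A = Σ kqᵢ/rᵢ = -107 V.
At B: distances to the source charges are 0.160 m, 0.991 m; V_B = Σ kqᵢ/rᵢ = -517 V.
ΔV = V_B − V_A = -409 V.
W_ext = qΔV = (-4.68×10⁻⁹ C)(-409 V) = 1.92×10⁻⁶ J.

1.92×10⁻⁶ J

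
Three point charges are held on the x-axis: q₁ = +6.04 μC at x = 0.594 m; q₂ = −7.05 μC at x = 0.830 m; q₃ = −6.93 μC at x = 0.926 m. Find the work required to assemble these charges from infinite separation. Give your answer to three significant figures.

1.82 J

The assembly work is the sum of pairwise potential energies, U = Σ_{i<j} kqᵢqⱼ/rᵢⱼ.
Pair separations: r₁₂ = 0.236 m, r₁₃ = 0.332 m, r₂₃ = 0.0960 m.
U = (-1.62) + (-1.13) + (4.58) = 1.82 J.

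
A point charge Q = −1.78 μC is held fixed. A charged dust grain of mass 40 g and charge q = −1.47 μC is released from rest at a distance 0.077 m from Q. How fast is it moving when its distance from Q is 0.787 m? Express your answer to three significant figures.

Only the electrostatic force acts, so mechanical energy is conserved: ½mv² = U₁ − U₂ = kQq(1/r₁ − 1/r₂).
U₁ − U₂ = (8.99×10⁹ N·m²/C²)(-1.78×10⁻⁶ C)(-1.47×10⁻⁶ C)(1/0.0770 − 1/0.787) = 0.276 J.
v = √(2·0.276/0.0400) = 3.71 m/s.

3.71 m/s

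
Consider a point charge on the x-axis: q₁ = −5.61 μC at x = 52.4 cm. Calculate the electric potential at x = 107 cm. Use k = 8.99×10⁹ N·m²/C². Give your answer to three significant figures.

-9.24×10⁴ V

Electric potential is a scalar, so the contributions from each charge add algebraically: V = Σ kqᵢ/rᵢ.
V = k[(-5.61×10⁻⁶)/(0.546)] = -9.24×10⁴ V.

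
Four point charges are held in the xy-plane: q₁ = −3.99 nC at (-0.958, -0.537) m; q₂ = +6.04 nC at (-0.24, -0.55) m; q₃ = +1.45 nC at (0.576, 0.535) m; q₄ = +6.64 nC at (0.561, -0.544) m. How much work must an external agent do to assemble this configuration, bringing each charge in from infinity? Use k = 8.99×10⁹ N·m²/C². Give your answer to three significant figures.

1.02×10⁻⁷ J

The assembly work is the sum of pairwise potential energies, U = Σ_{i<j} kqᵢqⱼ/rᵢⱼ.
Pair separations: r₁₂ = 0.718 m, r₁₃ = 1.87 m, r₁₄ = 1.52 m, r₂₃ = 1.36 m, r₂₄ = 0.801 m, r₃₄ = 1.08 m.
Summing all 6 pair terms gives U = 1.02×10⁻⁷ J.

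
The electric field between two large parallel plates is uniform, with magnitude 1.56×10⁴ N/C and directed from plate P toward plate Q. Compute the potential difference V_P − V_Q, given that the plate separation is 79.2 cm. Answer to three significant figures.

In a uniform field, potential decreases in the direction of E: ΔV = −E·d for a displacement d parallel to E.
Going from Q to P is a displacement of 79.2 cm opposite to the field, so V_P − V_Q = +Ed = 1.24×10⁴ V.

1.24×10⁴ V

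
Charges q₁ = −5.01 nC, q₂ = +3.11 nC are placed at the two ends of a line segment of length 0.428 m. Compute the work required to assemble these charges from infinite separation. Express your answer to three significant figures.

The work to assemble the configuration equals its total potential energy, U = Σ kqᵢqⱼ/rᵢⱼ over all pairs.
The separation is r = 0.428 m.
U = (-3.27×10⁻⁷) = -3.27×10⁻⁷ J.

-3.27×10⁻⁷ J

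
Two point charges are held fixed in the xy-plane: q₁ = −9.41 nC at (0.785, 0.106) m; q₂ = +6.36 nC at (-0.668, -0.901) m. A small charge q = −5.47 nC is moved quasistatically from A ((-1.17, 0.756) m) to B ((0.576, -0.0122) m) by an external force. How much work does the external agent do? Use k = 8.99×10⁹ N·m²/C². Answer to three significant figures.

1.68×10⁻⁶ J

For quasistatic motion the external work equals the change in potential energy: W_ext = qΔV = q(V_B − V_A).
At A: distances to the source charges are 2.06 m, 1.73 m; V_A = Σ kqᵢ/rᵢ = -8.04 V.
At B: distances to the source charges are 0.240 m, 1.53 m; V_B = Σ kqᵢ/rᵢ = -315 V.
ΔV = V_B − V_A = -307 V.
W_ext = qΔV = (-5.47×10⁻⁹ C)(-307 V) = 1.68×10⁻⁶ J.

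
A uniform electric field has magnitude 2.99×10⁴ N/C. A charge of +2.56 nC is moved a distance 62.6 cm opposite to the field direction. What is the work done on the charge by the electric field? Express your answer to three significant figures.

The potential change for a displacement 62.6 cm opposite to the field direction is ΔV = +Ed = 1.87×10⁴ V.
W_field = −qΔV = -4.79×10⁻⁵ J.

-4.79×10⁻⁵ J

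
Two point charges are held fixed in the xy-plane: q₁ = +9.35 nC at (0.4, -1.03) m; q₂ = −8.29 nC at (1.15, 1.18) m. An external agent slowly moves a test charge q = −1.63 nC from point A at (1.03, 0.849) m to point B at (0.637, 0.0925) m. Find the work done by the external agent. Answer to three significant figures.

-2.94×10⁻⁷ J

For quasistatic motion the external work equals the change in potential energy: W_ext = qΔV = q(V_B − V_A).
At A: distances to the source charges are 1.98 m, 0.352 m; V_A = Σ kqᵢ/rᵢ = -169 V.
At B: distances to the source charges are 1.15 m, 1.20 m; V_B = Σ kqᵢ/rᵢ = 11.3 V.
ΔV = V_B − V_A = 181 V.
W_ext = qΔV = (-1.63×10⁻⁹ C)(181 V) = -2.94×10⁻⁷ J.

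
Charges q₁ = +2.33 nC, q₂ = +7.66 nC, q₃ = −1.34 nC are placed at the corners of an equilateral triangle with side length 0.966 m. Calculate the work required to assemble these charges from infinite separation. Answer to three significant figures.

4.15×10⁻⁸ J

The work to assemble the configuration equals its total potential energy, U = Σ kqᵢqⱼ/rᵢⱼ over all pairs.
All three pair separations equal the side length, 0.966 m.
U = (1.66×10⁻⁷) + (-2.91×10⁻⁸) + (-9.55×10⁻⁸) = 4.15×10⁻⁸ J.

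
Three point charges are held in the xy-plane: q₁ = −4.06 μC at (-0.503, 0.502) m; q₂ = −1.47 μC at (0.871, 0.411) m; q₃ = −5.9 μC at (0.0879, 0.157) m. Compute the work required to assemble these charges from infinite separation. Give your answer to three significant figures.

The work to assemble the configuration equals its total potential energy, U = Σ kqᵢqⱼ/rᵢⱼ over all pairs.
Pair separations: r₁₂ = 1.38 m, r₁₃ = 0.684 m, r₂₃ = 0.823 m.
U = (0.0390) + (0.315) + (0.0947) = 0.448 J.

0.448 J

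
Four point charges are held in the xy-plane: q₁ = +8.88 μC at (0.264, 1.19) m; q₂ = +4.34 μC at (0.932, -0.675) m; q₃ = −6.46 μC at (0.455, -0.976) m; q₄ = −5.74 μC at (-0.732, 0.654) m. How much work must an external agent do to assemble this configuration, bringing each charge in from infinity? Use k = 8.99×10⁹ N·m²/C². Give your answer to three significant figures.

-0.854 J

The work to assemble the configuration equals its total potential energy, U = Σ kqᵢqⱼ/rᵢⱼ over all pairs.
Pair separations: r₁₂ = 1.98 m, r₁₃ = 2.17 m, r₁₄ = 1.13 m, r₂₃ = 0.564 m, r₂₄ = 2.13 m, r₃₄ = 2.02 m.
Summing all 6 pair terms gives U = -0.854 J.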